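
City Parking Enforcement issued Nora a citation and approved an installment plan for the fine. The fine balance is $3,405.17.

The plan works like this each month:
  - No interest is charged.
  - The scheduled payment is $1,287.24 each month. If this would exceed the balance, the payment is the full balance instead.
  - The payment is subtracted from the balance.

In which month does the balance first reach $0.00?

3

Month 1: opening $3,405.17; payment $1,287.24; balance $2,117.93
Month 2: opening $2,117.93; payment $1,287.24; balance $830.69
Month 3: opening $830.69; payment $830.69; balance $0.00
Balance reaches $0.00 in month 3.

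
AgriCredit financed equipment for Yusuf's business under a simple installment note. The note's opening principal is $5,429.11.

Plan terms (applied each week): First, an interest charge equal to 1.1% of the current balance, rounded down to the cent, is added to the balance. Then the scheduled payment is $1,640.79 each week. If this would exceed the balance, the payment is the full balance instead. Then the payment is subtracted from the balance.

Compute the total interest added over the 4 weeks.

Week 1: $5,429.11 +$59.72 interest = $5,488.83; pay $1,640.79 → $3,848.04
Week 2: $3,848.04 +$42.32 interest = $3,890.36; pay $1,640.79 → $2,249.57
Week 3: $2,249.57 +$24.74 interest = $2,274.31; pay $1,640.79 → $633.52
Week 4: $633.52 +$6.96 interest = $640.48; pay $640.48 → $0.00
Total interest: $59.72 + $42.32 + $24.74 + $6.96 = $133.74

$133.74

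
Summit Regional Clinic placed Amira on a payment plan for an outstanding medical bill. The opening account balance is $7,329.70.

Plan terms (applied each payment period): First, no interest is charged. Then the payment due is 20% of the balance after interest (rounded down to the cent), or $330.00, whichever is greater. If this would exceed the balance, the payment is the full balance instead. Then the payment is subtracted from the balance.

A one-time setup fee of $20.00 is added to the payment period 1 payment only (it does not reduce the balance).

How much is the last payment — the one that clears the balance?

$217.16

# | Opening | Payment | Fee | End bal
1 | $7,329.70 | $1,465.94 | $20.00 | $5,863.76
2 | $5,863.76 | $1,172.75 | — | $4,691.01
3 | $4,691.01 | $938.20 | — | $3,752.81
4 | $3,752.81 | $750.56 | — | $3,002.25
5 | $3,002.25 | $600.45 | — | $2,401.80
6 | $2,401.80 | $480.36 | — | $1,921.44
7 | $1,921.44 | $384.28 | — | $1,537.16
8 | $1,537.16 | $330.00 | — | $1,207.16
9 | $1,207.16 | $330.00 | — | $877.16
10 | $877.16 | $330.00 | — | $547.16
11 | $547.16 | $330.00 | — | $217.16
12 | $217.16 | $217.16 | — | $0.00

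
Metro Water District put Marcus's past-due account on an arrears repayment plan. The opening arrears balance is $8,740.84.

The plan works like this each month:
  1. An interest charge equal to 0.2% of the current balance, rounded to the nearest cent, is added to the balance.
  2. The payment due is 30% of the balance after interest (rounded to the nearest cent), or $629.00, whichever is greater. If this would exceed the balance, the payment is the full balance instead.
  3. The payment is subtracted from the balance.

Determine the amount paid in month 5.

$635.92

# | Opening | Interest | Payment | End bal
1 | $8,740.84 | $17.48 | $2,627.50 | $6,130.82
2 | $6,130.82 | $12.26 | $1,842.92 | $4,300.16
3 | $4,300.16 | $8.60 | $1,292.63 | $3,016.13
4 | $3,016.13 | $6.03 | $906.65 | $2,115.51
5 | $2,115.51 | $4.23 | $635.92 | $1,483.82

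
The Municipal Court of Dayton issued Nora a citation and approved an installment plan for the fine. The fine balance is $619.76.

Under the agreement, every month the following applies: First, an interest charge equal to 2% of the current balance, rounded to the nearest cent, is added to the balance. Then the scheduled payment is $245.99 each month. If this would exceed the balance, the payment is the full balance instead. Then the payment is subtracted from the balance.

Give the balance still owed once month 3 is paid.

Month 1: opening $619.76; interest $12.40 → $632.16; payment $245.99; balance $386.17
Month 2: opening $386.17; interest $7.72 → $393.89; payment $245.99; balance $147.90
Month 3: opening $147.90; interest $2.96 → $150.86; payment $150.86; balance $0.00

$0.00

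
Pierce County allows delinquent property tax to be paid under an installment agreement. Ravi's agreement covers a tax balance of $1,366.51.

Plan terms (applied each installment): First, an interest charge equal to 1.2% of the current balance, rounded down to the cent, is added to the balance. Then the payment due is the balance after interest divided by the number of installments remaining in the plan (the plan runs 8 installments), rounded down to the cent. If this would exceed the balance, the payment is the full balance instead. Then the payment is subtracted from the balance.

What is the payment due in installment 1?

$172.86

Installment 1: $1,366.51 +$16.39 interest = $1,382.90; pay $172.86 → $1,210.04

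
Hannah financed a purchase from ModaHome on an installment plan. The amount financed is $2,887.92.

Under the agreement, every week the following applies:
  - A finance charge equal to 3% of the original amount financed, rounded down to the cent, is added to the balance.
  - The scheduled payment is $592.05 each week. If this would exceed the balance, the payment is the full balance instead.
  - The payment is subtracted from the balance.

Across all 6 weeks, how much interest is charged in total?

Week 1: $2,887.92 +$86.63 interest = $2,974.55; pay $592.05 → $2,382.50
Week 2: $2,382.50 +$86.63 interest = $2,469.13; pay $592.05 → $1,877.08
Week 3: $1,877.08 +$86.63 interest = $1,963.71; pay $592.05 → $1,371.66
Week 4: $1,371.66 +$86.63 interest = $1,458.29; pay $592.05 → $866.24
Week 5: $866.24 +$86.63 interest = $952.87; pay $592.05 → $360.82
Week 6: $360.82 +$86.63 interest = $447.45; pay $447.45 → $0.00
Total interest: $86.63 + $86.63 + $86.63 + $86.63 + $86.63 + $86.63 = $519.78

$519.78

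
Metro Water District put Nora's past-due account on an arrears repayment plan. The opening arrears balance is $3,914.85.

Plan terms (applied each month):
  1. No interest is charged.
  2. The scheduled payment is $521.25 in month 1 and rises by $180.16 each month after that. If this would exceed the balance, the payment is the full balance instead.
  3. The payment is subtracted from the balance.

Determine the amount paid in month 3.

Month 1: opening $3,914.85; payment $521.25; balance $3,393.60
Month 2: opening $3,393.60; payment $701.41; balance $2,692.19
Month 3: opening $2,692.19; payment $881.57; balance $1,810.62

$881.57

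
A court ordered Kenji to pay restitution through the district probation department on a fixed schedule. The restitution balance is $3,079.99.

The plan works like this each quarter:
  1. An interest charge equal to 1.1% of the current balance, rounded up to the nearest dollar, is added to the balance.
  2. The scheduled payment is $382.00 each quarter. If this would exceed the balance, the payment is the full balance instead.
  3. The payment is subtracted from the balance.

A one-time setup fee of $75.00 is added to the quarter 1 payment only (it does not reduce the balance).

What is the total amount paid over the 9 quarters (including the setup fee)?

# | Opening | Interest | Payment | Fee | End bal
1 | $3,079.99 | $34.00 | $382.00 | $75.00 | $2,731.99
2 | $2,731.99 | $31.00 | $382.00 | — | $2,380.99
3 | $2,380.99 | $27.00 | $382.00 | — | $2,025.99
4 | $2,025.99 | $23.00 | $382.00 | — | $1,666.99
5 | $1,666.99 | $19.00 | $382.00 | — | $1,303.99
6 | $1,303.99 | $15.00 | $382.00 | — | $936.99
7 | $936.99 | $11.00 | $382.00 | — | $565.99
8 | $565.99 | $7.00 | $382.00 | — | $190.99
9 | $190.99 | $3.00 | $193.99 | — | $0.00
Total paid: $3,324.99

$3,324.99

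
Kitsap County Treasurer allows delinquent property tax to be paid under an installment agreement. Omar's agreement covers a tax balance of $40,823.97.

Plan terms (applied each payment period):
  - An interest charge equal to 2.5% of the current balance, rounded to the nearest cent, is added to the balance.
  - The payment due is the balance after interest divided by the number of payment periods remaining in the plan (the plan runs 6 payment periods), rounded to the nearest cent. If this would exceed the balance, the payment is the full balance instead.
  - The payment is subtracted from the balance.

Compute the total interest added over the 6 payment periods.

# | Opening | Interest | Payment | End bal
1 | $40,823.97 | $1,020.60 | $6,974.10 | $34,870.47
2 | $34,870.47 | $871.76 | $7,148.45 | $28,593.78
3 | $28,593.78 | $714.84 | $7,327.16 | $21,981.46
4 | $21,981.46 | $549.54 | $7,510.33 | $15,020.67
5 | $15,020.67 | $375.52 | $7,698.10 | $7,698.09
6 | $7,698.09 | $192.45 | $7,890.54 | $0.00
Total interest: $1,020.60 + $871.76 + $714.84 + $549.54 + $375.52 + $192.45 = $3,724.71

$3,724.71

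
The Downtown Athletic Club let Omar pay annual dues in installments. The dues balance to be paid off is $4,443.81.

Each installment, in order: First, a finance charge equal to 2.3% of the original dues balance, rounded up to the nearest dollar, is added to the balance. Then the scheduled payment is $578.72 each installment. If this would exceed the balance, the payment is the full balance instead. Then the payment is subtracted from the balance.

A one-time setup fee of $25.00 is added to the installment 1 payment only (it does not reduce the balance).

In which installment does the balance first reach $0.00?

10

# | Opening | Interest | Payment | Fee | End bal
1 | $4,443.81 | $103.00 | $578.72 | $25.00 | $3,968.09
2 | $3,968.09 | $103.00 | $578.72 | — | $3,492.37
3 | $3,492.37 | $103.00 | $578.72 | — | $3,016.65
4 | $3,016.65 | $103.00 | $578.72 | — | $2,540.93
5 | $2,540.93 | $103.00 | $578.72 | — | $2,065.21
6 | $2,065.21 | $103.00 | $578.72 | — | $1,589.49
7 | $1,589.49 | $103.00 | $578.72 | — | $1,113.77
8 | $1,113.77 | $103.00 | $578.72 | — | $638.05
9 | $638.05 | $103.00 | $578.72 | — | $162.33
10 | $162.33 | $103.00 | $265.33 | — | $0.00
Balance reaches $0.00 in installment 10.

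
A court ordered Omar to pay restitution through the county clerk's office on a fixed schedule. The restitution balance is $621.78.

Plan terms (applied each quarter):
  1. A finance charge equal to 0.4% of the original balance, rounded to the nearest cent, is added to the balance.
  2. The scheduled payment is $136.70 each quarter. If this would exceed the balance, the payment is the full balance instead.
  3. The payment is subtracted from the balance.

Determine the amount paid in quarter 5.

Quarter 1: opening $621.78; interest $2.49 → $624.27; payment $136.70; balance $487.57
Quarter 2: opening $487.57; interest $2.49 → $490.06; payment $136.70; balance $353.36
Quarter 3: opening $353.36; interest $2.49 → $355.85; payment $136.70; balance $219.15
Quarter 4: opening $219.15; interest $2.49 → $221.64; payment $136.70; balance $84.94
Quarter 5: opening $84.94; interest $2.49 → $87.43; payment $87.43; balance $0.00

$87.43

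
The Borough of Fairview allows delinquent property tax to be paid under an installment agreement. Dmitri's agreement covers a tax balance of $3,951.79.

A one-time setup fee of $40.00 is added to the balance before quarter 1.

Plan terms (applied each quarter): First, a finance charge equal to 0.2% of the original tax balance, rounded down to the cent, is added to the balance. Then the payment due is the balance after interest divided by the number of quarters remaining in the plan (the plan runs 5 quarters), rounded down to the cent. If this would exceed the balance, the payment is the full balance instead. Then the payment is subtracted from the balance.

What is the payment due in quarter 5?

Quarter 1: opening $3,991.79; interest $7.90 → $3,999.69; payment $799.93; balance $3,199.76
Quarter 2: opening $3,199.76; interest $7.90 → $3,207.66; payment $801.91; balance $2,405.75
Quarter 3: opening $2,405.75; interest $7.90 → $2,413.65; payment $804.55; balance $1,609.10
Quarter 4: opening $1,609.10; interest $7.90 → $1,617.00; payment $808.50; balance $808.50
Quarter 5: opening $808.50; interest $7.90 → $816.40; payment $816.40; balance $0.00

$816.40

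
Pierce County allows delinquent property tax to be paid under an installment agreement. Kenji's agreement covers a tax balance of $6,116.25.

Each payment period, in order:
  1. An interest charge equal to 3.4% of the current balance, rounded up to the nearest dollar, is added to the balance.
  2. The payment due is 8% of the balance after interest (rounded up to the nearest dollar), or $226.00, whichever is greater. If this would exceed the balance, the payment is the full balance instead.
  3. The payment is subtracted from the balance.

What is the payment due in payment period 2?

Payment period 1: $6,116.25 +$208.00 interest = $6,324.25; pay $506.00 → $5,818.25
Payment period 2: $5,818.25 +$198.00 interest = $6,016.25; pay $482.00 → $5,534.25

$482.00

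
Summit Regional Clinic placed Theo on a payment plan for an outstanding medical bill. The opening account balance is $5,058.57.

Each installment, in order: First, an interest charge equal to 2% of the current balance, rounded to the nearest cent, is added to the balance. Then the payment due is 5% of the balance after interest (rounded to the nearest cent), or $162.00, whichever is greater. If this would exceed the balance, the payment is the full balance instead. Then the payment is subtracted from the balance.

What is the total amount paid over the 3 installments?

$750.22

Installment 1: opening $5,058.57; interest $101.17 → $5,159.74; payment $257.99; balance $4,901.75
Installment 2: opening $4,901.75; interest $98.04 → $4,999.79; payment $249.99; balance $4,749.80
Installment 3: opening $4,749.80; interest $95.00 → $4,844.80; payment $242.24; balance $4,602.56
Total paid: $750.22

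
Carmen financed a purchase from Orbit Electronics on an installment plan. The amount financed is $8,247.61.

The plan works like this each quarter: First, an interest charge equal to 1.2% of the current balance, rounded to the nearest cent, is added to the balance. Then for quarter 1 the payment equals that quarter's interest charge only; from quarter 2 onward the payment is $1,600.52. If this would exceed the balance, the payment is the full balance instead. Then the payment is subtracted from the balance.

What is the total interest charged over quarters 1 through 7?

# | Opening | Interest | Payment | End bal
1 | $8,247.61 | $98.97 | $98.97 | $8,247.61
2 | $8,247.61 | $98.97 | $1,600.52 | $6,746.06
3 | $6,746.06 | $80.95 | $1,600.52 | $5,226.49
4 | $5,226.49 | $62.72 | $1,600.52 | $3,688.69
5 | $3,688.69 | $44.26 | $1,600.52 | $2,132.43
6 | $2,132.43 | $25.59 | $1,600.52 | $557.50
7 | $557.50 | $6.69 | $564.19 | $0.00
Total interest: $98.97 + $98.97 + $80.95 + $62.72 + $44.26 + $25.59 + $6.69 = $418.15

$418.15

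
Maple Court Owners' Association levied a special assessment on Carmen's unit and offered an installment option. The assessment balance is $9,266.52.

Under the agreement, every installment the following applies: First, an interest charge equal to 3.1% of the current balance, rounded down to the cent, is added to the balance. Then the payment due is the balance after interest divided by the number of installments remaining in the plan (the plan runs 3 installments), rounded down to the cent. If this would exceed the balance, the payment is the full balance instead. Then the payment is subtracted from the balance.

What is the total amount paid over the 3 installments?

Installment 1: opening $9,266.52; interest $287.26 → $9,553.78; payment $3,184.59; balance $6,369.19
Installment 2: opening $6,369.19; interest $197.44 → $6,566.63; payment $3,283.31; balance $3,283.32
Installment 3: opening $3,283.32; interest $101.78 → $3,385.10; payment $3,385.10; balance $0.00
Total paid: $9,853.00

$9,853.00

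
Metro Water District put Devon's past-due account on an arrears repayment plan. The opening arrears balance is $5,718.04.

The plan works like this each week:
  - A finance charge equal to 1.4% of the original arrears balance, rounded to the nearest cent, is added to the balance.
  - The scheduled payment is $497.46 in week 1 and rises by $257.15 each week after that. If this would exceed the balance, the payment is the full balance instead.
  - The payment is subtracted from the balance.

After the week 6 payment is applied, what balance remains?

Week 1: $5,718.04 +$80.05 interest = $5,798.09; pay $497.46 → $5,300.63
Week 2: $5,300.63 +$80.05 interest = $5,380.68; pay $754.61 → $4,626.07
Week 3: $4,626.07 +$80.05 interest = $4,706.12; pay $1,011.76 → $3,694.36
Week 4: $3,694.36 +$80.05 interest = $3,774.41; pay $1,268.91 → $2,505.50
Week 5: $2,505.50 +$80.05 interest = $2,585.55; pay $1,526.06 → $1,059.49
Week 6: $1,059.49 +$80.05 interest = $1,139.54; pay $1,139.54 → $0.00

$0.00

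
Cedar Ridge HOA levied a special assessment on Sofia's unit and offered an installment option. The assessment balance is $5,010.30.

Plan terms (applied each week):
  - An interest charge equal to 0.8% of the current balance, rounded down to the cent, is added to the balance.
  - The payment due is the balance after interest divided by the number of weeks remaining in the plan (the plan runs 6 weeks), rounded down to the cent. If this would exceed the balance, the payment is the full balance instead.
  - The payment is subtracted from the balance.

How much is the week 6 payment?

Week 1: $5,010.30 +$40.08 interest = $5,050.38; pay $841.73 → $4,208.65
Week 2: $4,208.65 +$33.66 interest = $4,242.31; pay $848.46 → $3,393.85
Week 3: $3,393.85 +$27.15 interest = $3,421.00; pay $855.25 → $2,565.75
Week 4: $2,565.75 +$20.52 interest = $2,586.27; pay $862.09 → $1,724.18
Week 5: $1,724.18 +$13.79 interest = $1,737.97; pay $868.98 → $868.99
Week 6: $868.99 +$6.95 interest = $875.94; pay $875.94 → $0.00

$875.94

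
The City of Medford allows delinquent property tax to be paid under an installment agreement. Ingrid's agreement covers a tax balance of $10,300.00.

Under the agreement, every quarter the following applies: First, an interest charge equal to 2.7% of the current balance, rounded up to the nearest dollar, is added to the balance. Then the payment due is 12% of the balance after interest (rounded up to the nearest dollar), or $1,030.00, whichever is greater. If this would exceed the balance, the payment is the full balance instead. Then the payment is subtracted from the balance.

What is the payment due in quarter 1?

# | Opening | Interest | Payment | End bal
1 | $10,300.00 | $279.00 | $1,270.00 | $9,309.00

$1,270.00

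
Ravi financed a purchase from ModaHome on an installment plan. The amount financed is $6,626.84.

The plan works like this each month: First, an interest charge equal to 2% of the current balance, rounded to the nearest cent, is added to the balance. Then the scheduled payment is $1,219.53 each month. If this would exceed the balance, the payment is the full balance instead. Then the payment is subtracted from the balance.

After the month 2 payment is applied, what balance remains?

Month 1: opening $6,626.84; interest $132.54 → $6,759.38; payment $1,219.53; balance $5,539.85
Month 2: opening $5,539.85; interest $110.80 → $5,650.65; payment $1,219.53; balance $4,431.12

$4,431.12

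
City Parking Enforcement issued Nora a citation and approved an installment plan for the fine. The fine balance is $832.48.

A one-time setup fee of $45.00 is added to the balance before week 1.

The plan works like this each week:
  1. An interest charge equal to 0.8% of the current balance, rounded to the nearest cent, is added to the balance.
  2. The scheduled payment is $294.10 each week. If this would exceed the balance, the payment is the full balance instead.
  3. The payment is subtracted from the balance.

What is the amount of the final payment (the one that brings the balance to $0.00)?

Week 1: $877.48 +$7.02 interest = $884.50; pay $294.10 → $590.40
Week 2: $590.40 +$4.72 interest = $595.12; pay $294.10 → $301.02
Week 3: $301.02 +$2.41 interest = $303.43; pay $294.10 → $9.33
Week 4: $9.33 +$0.07 interest = $9.40; pay $9.40 → $0.00

$9.40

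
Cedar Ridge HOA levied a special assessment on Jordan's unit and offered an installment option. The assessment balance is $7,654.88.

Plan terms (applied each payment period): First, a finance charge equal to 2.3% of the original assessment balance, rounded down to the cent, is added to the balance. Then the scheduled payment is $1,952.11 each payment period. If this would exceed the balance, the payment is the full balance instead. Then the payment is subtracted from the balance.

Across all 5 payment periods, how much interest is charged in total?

Payment period 1: opening $7,654.88; interest $176.06 → $7,830.94; payment $1,952.11; balance $5,878.83
Payment period 2: opening $5,878.83; interest $176.06 → $6,054.89; payment $1,952.11; balance $4,102.78
Payment period 3: opening $4,102.78; interest $176.06 → $4,278.84; payment $1,952.11; balance $2,326.73
Payment period 4: opening $2,326.73; interest $176.06 → $2,502.79; payment $1,952.11; balance $550.68
Payment period 5: opening $550.68; interest $176.06 → $726.74; payment $726.74; balance $0.00
Total interest: $176.06 + $176.06 + $176.06 + $176.06 + $176.06 = $880.30

$880.30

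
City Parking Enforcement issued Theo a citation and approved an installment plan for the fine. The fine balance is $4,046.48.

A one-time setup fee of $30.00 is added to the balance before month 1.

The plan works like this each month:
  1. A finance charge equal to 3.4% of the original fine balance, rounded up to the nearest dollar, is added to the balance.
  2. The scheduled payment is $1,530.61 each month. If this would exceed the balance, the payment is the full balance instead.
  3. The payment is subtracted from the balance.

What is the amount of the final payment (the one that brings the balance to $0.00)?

Month 1: opening $4,076.48; interest $138.00 → $4,214.48; payment $1,530.61; balance $2,683.87
Month 2: opening $2,683.87; interest $138.00 → $2,821.87; payment $1,530.61; balance $1,291.26
Month 3: opening $1,291.26; interest $138.00 → $1,429.26; payment $1,429.26; balance $0.00

$1,429.26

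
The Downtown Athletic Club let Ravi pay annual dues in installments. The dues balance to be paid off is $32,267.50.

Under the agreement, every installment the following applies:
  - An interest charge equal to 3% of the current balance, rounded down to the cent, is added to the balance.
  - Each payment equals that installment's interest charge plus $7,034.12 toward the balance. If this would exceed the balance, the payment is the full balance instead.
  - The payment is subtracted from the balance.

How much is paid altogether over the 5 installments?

$34,997.37

# | Opening | Interest | Payment | End bal
1 | $32,267.50 | $968.02 | $8,002.14 | $25,233.38
2 | $25,233.38 | $757.00 | $7,791.12 | $18,199.26
3 | $18,199.26 | $545.97 | $7,580.09 | $11,165.14
4 | $11,165.14 | $334.95 | $7,369.07 | $4,131.02
5 | $4,131.02 | $123.93 | $4,254.95 | $0.00
Total paid: $34,997.37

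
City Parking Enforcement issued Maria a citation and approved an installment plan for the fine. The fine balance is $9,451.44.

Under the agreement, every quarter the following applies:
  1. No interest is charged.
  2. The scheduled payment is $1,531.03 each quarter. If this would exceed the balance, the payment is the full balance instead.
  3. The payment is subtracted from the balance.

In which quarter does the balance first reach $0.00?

Quarter 1: opening $9,451.44; payment $1,531.03; balance $7,920.41
Quarter 2: opening $7,920.41; payment $1,531.03; balance $6,389.38
Quarter 3: opening $6,389.38; payment $1,531.03; balance $4,858.35
Quarter 4: opening $4,858.35; payment $1,531.03; balance $3,327.32
Quarter 5: opening $3,327.32; payment $1,531.03; balance $1,796.29
Quarter 6: opening $1,796.29; payment $1,531.03; balance $265.26
Quarter 7: opening $265.26; payment $265.26; balance $0.00
Balance reaches $0.00 in quarter 7.

7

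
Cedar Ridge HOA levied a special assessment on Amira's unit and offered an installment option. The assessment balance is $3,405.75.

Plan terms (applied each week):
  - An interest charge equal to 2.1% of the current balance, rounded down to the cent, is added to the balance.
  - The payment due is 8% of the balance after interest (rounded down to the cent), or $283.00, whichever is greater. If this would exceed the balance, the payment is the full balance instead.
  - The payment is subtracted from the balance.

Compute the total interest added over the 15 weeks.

$561.18

# | Opening | Interest | Payment | End bal
1 | $3,405.75 | $71.52 | $283.00 | $3,194.27
2 | $3,194.27 | $67.07 | $283.00 | $2,978.34
3 | $2,978.34 | $62.54 | $283.00 | $2,757.88
4 | $2,757.88 | $57.91 | $283.00 | $2,532.79
5 | $2,532.79 | $53.18 | $283.00 | $2,302.97
6 | $2,302.97 | $48.36 | $283.00 | $2,068.33
7 | $2,068.33 | $43.43 | $283.00 | $1,828.76
8 | $1,828.76 | $38.40 | $283.00 | $1,584.16
9 | $1,584.16 | $33.26 | $283.00 | $1,334.42
10 | $1,334.42 | $28.02 | $283.00 | $1,079.44
11 | $1,079.44 | $22.66 | $283.00 | $819.10
12 | $819.10 | $17.20 | $283.00 | $553.30
13 | $553.30 | $11.61 | $283.00 | $281.91
14 | $281.91 | $5.92 | $283.00 | $4.83
15 | $4.83 | $0.10 | $4.93 | $0.00
Total interest: $71.52 + $67.07 + $62.54 + $57.91 + $53.18 + $48.36 + $43.43 + $38.40 + $33.26 + $28.02 + $22.66 + $17.20 + $11.61 + $5.92 + $0.10 = $561.18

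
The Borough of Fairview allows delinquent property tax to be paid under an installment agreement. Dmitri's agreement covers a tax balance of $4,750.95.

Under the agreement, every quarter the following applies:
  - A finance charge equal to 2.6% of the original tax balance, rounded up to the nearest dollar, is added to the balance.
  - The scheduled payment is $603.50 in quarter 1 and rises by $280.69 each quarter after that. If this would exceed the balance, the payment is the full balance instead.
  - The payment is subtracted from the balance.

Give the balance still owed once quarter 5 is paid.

$0.00

Quarter 1: opening $4,750.95; interest $124.00 → $4,874.95; payment $603.50; balance $4,271.45
Quarter 2: opening $4,271.45; interest $124.00 → $4,395.45; payment $884.19; balance $3,511.26
Quarter 3: opening $3,511.26; interest $124.00 → $3,635.26; payment $1,164.88; balance $2,470.38
Quarter 4: opening $2,470.38; interest $124.00 → $2,594.38; payment $1,445.57; balance $1,148.81
Quarter 5: opening $1,148.81; interest $124.00 → $1,272.81; payment $1,272.81; balance $0.00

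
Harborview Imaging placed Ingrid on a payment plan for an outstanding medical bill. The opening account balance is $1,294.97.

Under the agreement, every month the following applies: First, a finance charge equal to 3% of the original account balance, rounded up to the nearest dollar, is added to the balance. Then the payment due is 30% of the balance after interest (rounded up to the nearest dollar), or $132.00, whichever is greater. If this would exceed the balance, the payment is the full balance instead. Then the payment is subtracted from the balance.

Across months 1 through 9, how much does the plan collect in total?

Month 1: opening $1,294.97; interest $39.00 → $1,333.97; payment $401.00; balance $932.97
Month 2: opening $932.97; interest $39.00 → $971.97; payment $292.00; balance $679.97
Month 3: opening $679.97; interest $39.00 → $718.97; payment $216.00; balance $502.97
Month 4: opening $502.97; interest $39.00 → $541.97; payment $163.00; balance $378.97
Month 5: opening $378.97; interest $39.00 → $417.97; payment $132.00; balance $285.97
Month 6: opening $285.97; interest $39.00 → $324.97; payment $132.00; balance $192.97
Month 7: opening $192.97; interest $39.00 → $231.97; payment $132.00; balance $99.97
Month 8: opening $99.97; interest $39.00 → $138.97; payment $132.00; balance $6.97
Month 9: opening $6.97; interest $39.00 → $45.97; payment $45.97; balance $0.00
Total paid: $1,645.97

$1,645.97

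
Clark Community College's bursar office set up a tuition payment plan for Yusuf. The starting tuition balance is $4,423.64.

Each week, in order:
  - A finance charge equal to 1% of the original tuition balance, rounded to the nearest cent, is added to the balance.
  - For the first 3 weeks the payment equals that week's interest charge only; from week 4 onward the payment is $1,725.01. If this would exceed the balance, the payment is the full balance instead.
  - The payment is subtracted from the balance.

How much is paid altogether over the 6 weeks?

$4,689.08

Week 1: opening $4,423.64; interest $44.24 → $4,467.88; payment $44.24; balance $4,423.64
Week 2: opening $4,423.64; interest $44.24 → $4,467.88; payment $44.24; balance $4,423.64
Week 3: opening $4,423.64; interest $44.24 → $4,467.88; payment $44.24; balance $4,423.64
Week 4: opening $4,423.64; interest $44.24 → $4,467.88; payment $1,725.01; balance $2,742.87
Week 5: opening $2,742.87; interest $44.24 → $2,787.11; payment $1,725.01; balance $1,062.10
Week 6: opening $1,062.10; interest $44.24 → $1,106.34; payment $1,106.34; balance $0.00
Total paid: $4,689.08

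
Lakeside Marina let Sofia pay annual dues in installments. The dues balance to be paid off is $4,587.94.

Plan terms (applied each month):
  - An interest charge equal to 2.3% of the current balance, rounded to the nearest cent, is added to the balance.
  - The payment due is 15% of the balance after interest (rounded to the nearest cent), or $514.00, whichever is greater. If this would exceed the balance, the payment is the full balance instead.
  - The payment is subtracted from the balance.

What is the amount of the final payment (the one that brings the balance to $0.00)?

$194.96

Month 1: opening $4,587.94; interest $105.52 → $4,693.46; payment $704.02; balance $3,989.44
Month 2: opening $3,989.44; interest $91.76 → $4,081.20; payment $612.18; balance $3,469.02
Month 3: opening $3,469.02; interest $79.79 → $3,548.81; payment $532.32; balance $3,016.49
Month 4: opening $3,016.49; interest $69.38 → $3,085.87; payment $514.00; balance $2,571.87
Month 5: opening $2,571.87; interest $59.15 → $2,631.02; payment $514.00; balance $2,117.02
Month 6: opening $2,117.02; interest $48.69 → $2,165.71; payment $514.00; balance $1,651.71
Month 7: opening $1,651.71; interest $37.99 → $1,689.70; payment $514.00; balance $1,175.70
Month 8: opening $1,175.70; interest $27.04 → $1,202.74; payment $514.00; balance $688.74
Month 9: opening $688.74; interest $15.84 → $704.58; payment $514.00; balance $190.58
Month 10: opening $190.58; interest $4.38 → $194.96; payment $194.96; balance $0.00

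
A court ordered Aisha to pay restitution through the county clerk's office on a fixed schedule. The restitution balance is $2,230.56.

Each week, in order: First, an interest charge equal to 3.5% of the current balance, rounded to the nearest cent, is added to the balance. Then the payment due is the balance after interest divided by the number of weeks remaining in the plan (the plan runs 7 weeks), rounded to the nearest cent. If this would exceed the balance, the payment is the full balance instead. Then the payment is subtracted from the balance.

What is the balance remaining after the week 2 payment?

Week 1: opening $2,230.56; interest $78.07 → $2,308.63; payment $329.80; balance $1,978.83
Week 2: opening $1,978.83; interest $69.26 → $2,048.09; payment $341.35; balance $1,706.74

$1,706.74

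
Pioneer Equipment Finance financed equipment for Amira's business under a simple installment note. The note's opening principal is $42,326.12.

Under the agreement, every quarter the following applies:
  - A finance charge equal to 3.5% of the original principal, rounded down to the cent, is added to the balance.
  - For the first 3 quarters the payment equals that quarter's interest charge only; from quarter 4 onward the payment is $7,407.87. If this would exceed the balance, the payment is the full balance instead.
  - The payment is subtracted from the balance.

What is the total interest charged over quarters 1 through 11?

$16,295.51

# | Opening | Interest | Payment | End bal
1 | $42,326.12 | $1,481.41 | $1,481.41 | $42,326.12
2 | $42,326.12 | $1,481.41 | $1,481.41 | $42,326.12
3 | $42,326.12 | $1,481.41 | $1,481.41 | $42,326.12
4 | $42,326.12 | $1,481.41 | $7,407.87 | $36,399.66
5 | $36,399.66 | $1,481.41 | $7,407.87 | $30,473.20
6 | $30,473.20 | $1,481.41 | $7,407.87 | $24,546.74
7 | $24,546.74 | $1,481.41 | $7,407.87 | $18,620.28
8 | $18,620.28 | $1,481.41 | $7,407.87 | $12,693.82
9 | $12,693.82 | $1,481.41 | $7,407.87 | $6,767.36
10 | $6,767.36 | $1,481.41 | $7,407.87 | $840.90
11 | $840.90 | $1,481.41 | $2,322.31 | $0.00
Total interest: $1,481.41 + $1,481.41 + $1,481.41 + $1,481.41 + $1,481.41 + $1,481.41 + $1,481.41 + $1,481.41 + $1,481.41 + $1,481.41 + $1,481.41 = $16,295.51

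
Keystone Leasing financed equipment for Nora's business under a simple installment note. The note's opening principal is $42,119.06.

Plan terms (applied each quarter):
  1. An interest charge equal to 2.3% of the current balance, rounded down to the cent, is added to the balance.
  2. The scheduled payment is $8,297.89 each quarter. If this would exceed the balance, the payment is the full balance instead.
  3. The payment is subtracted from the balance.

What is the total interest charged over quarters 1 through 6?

$3,204.94

Quarter 1: opening $42,119.06; interest $968.73 → $43,087.79; payment $8,297.89; balance $34,789.90
Quarter 2: opening $34,789.90; interest $800.16 → $35,590.06; payment $8,297.89; balance $27,292.17
Quarter 3: opening $27,292.17; interest $627.71 → $27,919.88; payment $8,297.89; balance $19,621.99
Quarter 4: opening $19,621.99; interest $451.30 → $20,073.29; payment $8,297.89; balance $11,775.40
Quarter 5: opening $11,775.40; interest $270.83 → $12,046.23; payment $8,297.89; balance $3,748.34
Quarter 6: opening $3,748.34; interest $86.21 → $3,834.55; payment $3,834.55; balance $0.00
Total interest: $968.73 + $800.16 + $627.71 + $451.30 + $270.83 + $86.21 = $3,204.94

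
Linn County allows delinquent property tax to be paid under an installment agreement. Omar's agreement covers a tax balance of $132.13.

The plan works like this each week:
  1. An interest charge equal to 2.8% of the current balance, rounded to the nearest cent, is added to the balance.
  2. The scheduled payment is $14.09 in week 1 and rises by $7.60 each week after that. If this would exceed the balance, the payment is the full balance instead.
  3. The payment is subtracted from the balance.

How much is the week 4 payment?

$36.89

Week 1: $132.13 +$3.70 interest = $135.83; pay $14.09 → $121.74
Week 2: $121.74 +$3.41 interest = $125.15; pay $21.69 → $103.46
Week 3: $103.46 +$2.90 interest = $106.36; pay $29.29 → $77.07
Week 4: $77.07 +$2.16 interest = $79.23; pay $36.89 → $42.34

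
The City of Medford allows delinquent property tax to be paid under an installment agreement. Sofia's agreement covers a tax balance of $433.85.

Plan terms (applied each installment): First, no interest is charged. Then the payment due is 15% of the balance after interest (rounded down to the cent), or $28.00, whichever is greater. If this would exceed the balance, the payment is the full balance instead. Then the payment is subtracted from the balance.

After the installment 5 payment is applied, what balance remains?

$192.52

Installment 1: $433.85 − $65.07 → $368.78
Installment 2: $368.78 − $55.31 → $313.47
Installment 3: $313.47 − $47.02 → $266.45
Installment 4: $266.45 − $39.96 → $226.49
Installment 5: $226.49 − $33.97 → $192.52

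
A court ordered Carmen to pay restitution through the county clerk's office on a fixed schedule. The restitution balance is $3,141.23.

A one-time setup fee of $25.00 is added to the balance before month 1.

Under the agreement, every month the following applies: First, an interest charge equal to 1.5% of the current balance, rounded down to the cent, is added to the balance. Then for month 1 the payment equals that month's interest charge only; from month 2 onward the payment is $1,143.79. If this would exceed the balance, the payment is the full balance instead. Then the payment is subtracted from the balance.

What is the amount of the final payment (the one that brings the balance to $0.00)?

Month 1: opening $3,166.23; interest $47.49 → $3,213.72; payment $47.49; balance $3,166.23
Month 2: opening $3,166.23; interest $47.49 → $3,213.72; payment $1,143.79; balance $2,069.93
Month 3: opening $2,069.93; interest $31.04 → $2,100.97; payment $1,143.79; balance $957.18
Month 4: opening $957.18; interest $14.35 → $971.53; payment $971.53; balance $0.00

$971.53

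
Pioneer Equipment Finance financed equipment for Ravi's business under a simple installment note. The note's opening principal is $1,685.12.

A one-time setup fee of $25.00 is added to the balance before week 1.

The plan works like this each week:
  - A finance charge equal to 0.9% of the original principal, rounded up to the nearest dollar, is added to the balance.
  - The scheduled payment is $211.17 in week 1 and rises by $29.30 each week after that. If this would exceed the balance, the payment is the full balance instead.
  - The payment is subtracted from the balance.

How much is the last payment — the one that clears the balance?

$115.60

# | Opening | Interest | Payment | End bal
1 | $1,710.12 | $16.00 | $211.17 | $1,514.95
2 | $1,514.95 | $16.00 | $240.47 | $1,290.48
3 | $1,290.48 | $16.00 | $269.77 | $1,036.71
4 | $1,036.71 | $16.00 | $299.07 | $753.64
5 | $753.64 | $16.00 | $328.37 | $441.27
6 | $441.27 | $16.00 | $357.67 | $99.60
7 | $99.60 | $16.00 | $115.60 | $0.00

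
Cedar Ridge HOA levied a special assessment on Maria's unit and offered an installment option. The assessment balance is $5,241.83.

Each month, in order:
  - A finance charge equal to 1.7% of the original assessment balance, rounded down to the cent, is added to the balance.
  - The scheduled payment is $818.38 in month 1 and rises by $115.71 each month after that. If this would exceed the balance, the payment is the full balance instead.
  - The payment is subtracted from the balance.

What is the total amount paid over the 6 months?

$5,776.49

Month 1: $5,241.83 +$89.11 interest = $5,330.94; pay $818.38 → $4,512.56
Month 2: $4,512.56 +$89.11 interest = $4,601.67; pay $934.09 → $3,667.58
Month 3: $3,667.58 +$89.11 interest = $3,756.69; pay $1,049.80 → $2,706.89
Month 4: $2,706.89 +$89.11 interest = $2,796.00; pay $1,165.51 → $1,630.49
Month 5: $1,630.49 +$89.11 interest = $1,719.60; pay $1,281.22 → $438.38
Month 6: $438.38 +$89.11 interest = $527.49; pay $527.49 → $0.00
Total paid: $5,776.49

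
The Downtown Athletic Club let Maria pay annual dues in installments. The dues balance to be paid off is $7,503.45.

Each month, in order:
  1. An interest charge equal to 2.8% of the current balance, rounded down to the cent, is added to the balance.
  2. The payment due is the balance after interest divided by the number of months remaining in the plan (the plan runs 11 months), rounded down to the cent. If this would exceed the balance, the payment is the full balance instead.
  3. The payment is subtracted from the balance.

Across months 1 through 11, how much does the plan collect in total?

Month 1: $7,503.45 +$210.09 interest = $7,713.54; pay $701.23 → $7,012.31
Month 2: $7,012.31 +$196.34 interest = $7,208.65; pay $720.86 → $6,487.79
Month 3: $6,487.79 +$181.65 interest = $6,669.44; pay $741.04 → $5,928.40
Month 4: $5,928.40 +$165.99 interest = $6,094.39; pay $761.79 → $5,332.60
Month 5: $5,332.60 +$149.31 interest = $5,481.91; pay $783.13 → $4,698.78
Month 6: $4,698.78 +$131.56 interest = $4,830.34; pay $805.05 → $4,025.29
Month 7: $4,025.29 +$112.70 interest = $4,137.99; pay $827.59 → $3,310.40
Month 8: $3,310.40 +$92.69 interest = $3,403.09; pay $850.77 → $2,552.32
Month 9: $2,552.32 +$71.46 interest = $2,623.78; pay $874.59 → $1,749.19
Month 10: $1,749.19 +$48.97 interest = $1,798.16; pay $899.08 → $899.08
Month 11: $899.08 +$25.17 interest = $924.25; pay $924.25 → $0.00
Total paid: $8,889.38

$8,889.38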